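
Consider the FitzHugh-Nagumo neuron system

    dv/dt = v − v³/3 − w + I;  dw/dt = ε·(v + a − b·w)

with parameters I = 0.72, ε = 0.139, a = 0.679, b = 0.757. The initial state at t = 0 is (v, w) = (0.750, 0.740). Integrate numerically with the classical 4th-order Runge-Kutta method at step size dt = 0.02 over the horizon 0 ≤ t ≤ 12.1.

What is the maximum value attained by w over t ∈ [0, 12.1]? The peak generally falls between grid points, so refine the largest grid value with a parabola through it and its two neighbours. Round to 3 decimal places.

t=0.000: state=(0.750, 0.740)
step 1 (dt=0.02): k1=(0.589, 0.121), k2=(0.591, 0.121), k3=(0.591, 0.121), k4=(0.592, 0.122); state += dt/6·(k1+2k2+2k3+k4)
t=0.020: state=(0.762, 0.742)
t=0.040: state=(0.774, 0.745)
t=0.060: state=(0.786, 0.747)
continuing one RK4 step at a time; state shown every 25 steps (Δt=0.5):
t=0.500: state=(1.049, 0.809)
t=1.000: state=(1.297, 0.894)
t=1.500: state=(1.439, 0.987)
t=2.000: state=(1.487, 1.082)
t=2.500: state=(1.479, 1.173)
t=3.000: state=(1.441, 1.258)
t=3.500: state=(1.388, 1.335)
t=4.000: state=(1.324, 1.405)
t=4.500: state=(1.254, 1.466)
t=5.000: state=(1.175, 1.519)
t=5.500: state=(1.088, 1.564)
t=6.000: state=(0.989, 1.600)
t=6.500: state=(0.872, 1.627)
t=7.000: state=(0.729, 1.644)
t=7.500: state=(0.540, 1.649)
t=8.000: state=(0.272, 1.638)
t=8.500: state=(-0.140, 1.606)
t=9.000: state=(-0.764, 1.540)
t=9.500: state=(-1.452, 1.431)
t=10.000: state=(-1.822, 1.290)
t=10.500: state=(-1.905, 1.143)
t=11.000: state=(-1.887, 1.002)
t=11.500: state=(-1.844, 0.870)
t=12.000: state=(-1.794, 0.748)
t=12.100: state=(-1.784, 0.725)
largest grid value and its neighbours: w(7.420)=1.64895, w(7.440)=1.64895, w(7.460)=1.64893
parabola through these three points peaks at t≈7.433 with w≈1.64895

max w = 1.649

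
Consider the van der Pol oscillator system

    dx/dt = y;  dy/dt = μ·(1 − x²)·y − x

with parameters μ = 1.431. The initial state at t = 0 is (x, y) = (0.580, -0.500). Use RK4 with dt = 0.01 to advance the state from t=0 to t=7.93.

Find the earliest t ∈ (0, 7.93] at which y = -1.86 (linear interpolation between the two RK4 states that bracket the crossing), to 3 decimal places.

t = 0.822

t=0.000: state=(0.580, -0.500)
step 1 (dt=0.01): k1=(-0.500, -1.055), k2=(-0.505, -1.059), k3=(-0.505, -1.059), k4=(-0.511, -1.064); state += dt/6·(k1+2k2+2k3+k4)
t=0.010: state=(0.575, -0.511)
t=0.020: state=(0.570, -0.521)
t=0.030: state=(0.565, -0.532)
continuing one RK4 step at a time; state shown every 50 steps (Δt=0.5):
t=0.500: state=(0.173, -1.195)
t=0.820: state=(-0.313, -1.856)
next step: t=0.830: state=(-0.332, -1.877) — y has crossed -1.86
linear interpolation between t=0.820 (-1.85585) and t=0.830 (-1.87656) → t≈0.822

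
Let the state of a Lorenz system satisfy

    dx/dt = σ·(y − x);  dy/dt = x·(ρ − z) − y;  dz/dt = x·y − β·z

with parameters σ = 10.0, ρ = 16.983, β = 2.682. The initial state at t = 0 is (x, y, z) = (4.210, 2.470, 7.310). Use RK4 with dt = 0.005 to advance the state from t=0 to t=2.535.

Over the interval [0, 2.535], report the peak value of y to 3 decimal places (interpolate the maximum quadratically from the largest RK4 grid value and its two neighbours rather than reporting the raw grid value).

max y = 12.585

t=0.000: state=(4.210, 2.470, 7.310)
step 1 (dt=0.005): k1=(-17.400, 38.253, -9.207), k2=(-16.009, 37.833, -8.854), k3=(-16.054, 37.864, -8.852), k4=(-14.704, 37.470, -8.504); state += dt/6·(k1+2k2+2k3+k4)
t=0.005: state=(4.130, 2.659, 7.266)
t=0.010: state=(4.063, 2.845, 7.225)
t=0.015: state=(4.008, 3.027, 7.188)
continuing one RK4 step at a time; state shown every 20 steps (Δt=0.1):
t=0.100: state=(4.424, 6.046, 7.139)
t=0.200: state=(6.937, 10.155, 9.543)
t=0.300: state=(10.109, 12.564, 16.322)
t=0.400: state=(10.404, 8.259, 22.621)
t=0.500: state=(6.853, 2.830, 21.347)
t=0.600: state=(3.617, 1.369, 17.155)
t=0.700: state=(2.267, 1.671, 13.472)
t=0.800: state=(2.182, 2.531, 10.693)
t=0.900: state=(2.910, 4.028, 8.897)
t=1.000: state=(4.487, 6.564, 8.516)
t=1.100: state=(7.062, 10.031, 10.794)
t=1.200: state=(9.786, 11.704, 16.762)
t=1.300: state=(9.840, 7.893, 21.820)
t=1.400: state=(6.786, 3.359, 20.665)
t=1.500: state=(4.002, 2.045, 16.950)
t=1.600: state=(2.845, 2.387, 13.577)
t=1.700: state=(2.905, 3.426, 11.089)
t=1.800: state=(3.847, 5.219, 9.744)
t=1.900: state=(5.672, 7.935, 10.211)
t=2.000: state=(8.158, 10.611, 13.618)
t=2.100: state=(9.753, 10.044, 19.035)
t=2.200: state=(8.472, 5.927, 21.127)
t=2.300: state=(5.701, 3.167, 18.830)
t=2.400: state=(3.861, 2.746, 15.545)
t=2.500: state=(3.373, 3.441, 12.823)
t=2.535: state=(3.455, 3.855, 12.088)
largest grid value and its neighbours: y(0.290)=12.58220, y(0.295)=12.58291, y(0.300)=12.56367
parabola through these three points peaks at t≈0.293 with y≈12.58506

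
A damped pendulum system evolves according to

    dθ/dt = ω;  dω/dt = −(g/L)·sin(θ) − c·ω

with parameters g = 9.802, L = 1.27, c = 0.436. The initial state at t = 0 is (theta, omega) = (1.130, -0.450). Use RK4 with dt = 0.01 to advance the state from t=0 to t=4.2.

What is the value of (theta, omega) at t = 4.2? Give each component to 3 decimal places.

t=0.000: state=(1.130, -0.450)
step 1 (dt=0.01): k1=(-0.450, -6.784), k2=(-0.484, -6.762), k3=(-0.484, -6.761), k4=(-0.518, -6.739); state += dt/6·(k1+2k2+2k3+k4)
t=0.010: state=(1.125, -0.518)
t=0.020: state=(1.120, -0.585)
t=0.030: state=(1.113, -0.651)
continuing one RK4 step at a time; state shown every 20 steps (Δt=0.2):
t=0.200: state=(0.912, -1.685)
t=0.400: state=(0.484, -2.498)
t=0.600: state=(-0.040, -2.609)
t=0.800: state=(-0.509, -1.974)
t=1.000: state=(-0.800, -0.889)
t=1.200: state=(-0.858, 0.295)
t=1.400: state=(-0.692, 1.320)
t=1.600: state=(-0.356, 1.957)
t=1.800: state=(0.051, 2.013)
t=2.000: state=(0.410, 1.493)
t=2.200: state=(0.625, 0.618)
t=2.400: state=(0.652, -0.334)
t=2.600: state=(0.502, -1.126)
t=2.800: state=(0.225, -1.564)
t=3.000: state=(-0.092, -1.527)
t=3.200: state=(-0.356, -1.058)
t=3.400: state=(-0.498, -0.340)
t=3.600: state=(-0.491, 0.406)
t=3.800: state=(-0.347, 0.984)
t=4.000: state=(-0.118, 1.246)
t=4.200: state=(0.126, 1.131)

(theta, omega) = (0.126, 1.131)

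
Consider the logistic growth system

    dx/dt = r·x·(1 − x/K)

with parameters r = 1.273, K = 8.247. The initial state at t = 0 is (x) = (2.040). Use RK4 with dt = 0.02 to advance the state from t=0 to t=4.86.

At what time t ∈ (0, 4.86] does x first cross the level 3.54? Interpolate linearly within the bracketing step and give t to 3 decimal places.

t=0.000: state=(2.040)
step 1 (dt=0.02): k1=(1.955), k2=(1.967), k3=(1.967), k4=(1.980); state += dt/6·(k1+2k2+2k3+k4)
t=0.020: state=(2.079)
t=0.040: state=(2.119)
t=0.060: state=(2.160)
continuing one RK4 step at a time; state shown every 10 steps (Δt=0.2):
t=0.200: state=(2.455)
t=0.400: state=(2.916)
t=0.600: state=(3.411)
t=0.640: state=(3.514)
next step: t=0.660: state=(3.565) — x has crossed 3.54
linear interpolation between t=0.640 (3.51359) and t=0.660 (3.56503) → t≈0.650

t = 0.650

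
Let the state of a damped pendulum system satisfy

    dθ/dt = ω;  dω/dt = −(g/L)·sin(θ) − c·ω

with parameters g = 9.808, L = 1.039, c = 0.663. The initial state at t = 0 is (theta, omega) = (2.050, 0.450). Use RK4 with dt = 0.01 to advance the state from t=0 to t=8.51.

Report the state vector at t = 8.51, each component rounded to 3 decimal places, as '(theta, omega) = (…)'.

(theta, omega) = (0.089, 0.184)

t=0.000: state=(2.050, 0.450)
step 1 (dt=0.01): k1=(0.450, -8.675), k2=(0.407, -8.636), k3=(0.407, -8.637), k4=(0.364, -8.600); state += dt/6·(k1+2k2+2k3+k4)
t=0.010: state=(2.054, 0.364)
t=0.020: state=(2.057, 0.278)
t=0.030: state=(2.060, 0.193)
continuing one RK4 step at a time; state shown every 50 steps (Δt=0.5):
t=0.500: state=(1.268, -3.472)
t=1.000: state=(-0.732, -3.129)
t=1.500: state=(-1.147, 1.372)
t=2.000: state=(0.149, 2.858)
t=2.500: state=(0.845, -0.350)
t=3.000: state=(0.057, -2.142)
t=3.500: state=(-0.593, -0.085)
t=4.000: state=(-0.119, 1.531)
t=4.500: state=(0.411, 0.243)
t=5.000: state=(0.128, -1.075)
t=5.500: state=(-0.282, -0.280)
t=6.000: state=(-0.117, 0.748)
t=6.500: state=(0.192, 0.266)
t=7.000: state=(0.099, -0.515)
t=7.500: state=(-0.130, -0.232)
t=8.000: state=(-0.081, 0.352)
t=8.500: state=(0.087, 0.194)
t=8.510: state=(0.089, 0.184)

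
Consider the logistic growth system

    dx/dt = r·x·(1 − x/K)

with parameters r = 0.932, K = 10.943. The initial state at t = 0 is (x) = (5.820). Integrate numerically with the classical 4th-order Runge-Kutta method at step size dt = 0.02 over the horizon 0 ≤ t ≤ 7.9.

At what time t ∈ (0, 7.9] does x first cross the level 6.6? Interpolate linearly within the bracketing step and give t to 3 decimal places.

t=0.000: state=(5.820)
step 1 (dt=0.02): k1=(2.539), k2=(2.538), k3=(2.538), k4=(2.536); state += dt/6·(k1+2k2+2k3+k4)
t=0.020: state=(5.871)
t=0.040: state=(5.921)
t=0.060: state=(5.972)
t=0.300: state=(6.570)
next step: t=0.320: state=(6.619) — x has crossed 6.6
linear interpolation between t=0.300 (6.57025) and t=0.320 (6.61910) → t≈0.312

t = 0.312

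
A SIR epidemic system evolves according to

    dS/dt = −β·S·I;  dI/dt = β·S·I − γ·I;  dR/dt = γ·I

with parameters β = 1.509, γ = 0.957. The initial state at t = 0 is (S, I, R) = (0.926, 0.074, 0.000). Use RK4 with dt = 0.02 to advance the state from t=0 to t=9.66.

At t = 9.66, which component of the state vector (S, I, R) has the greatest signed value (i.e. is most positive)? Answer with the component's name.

t=0.000: state=(0.926, 0.074, 0.000)
step 1 (dt=0.02): k1=(-0.103, 0.033, 0.071), k2=(-0.104, 0.033, 0.071), k3=(-0.104, 0.033, 0.071), k4=(-0.104, 0.033, 0.071); state += dt/6·(k1+2k2+2k3+k4)
t=0.020: state=(0.924, 0.075, 0.001)
t=0.040: state=(0.922, 0.075, 0.003)
t=0.060: state=(0.920, 0.076, 0.004)
continuing one RK4 step at a time; state shown every 25 steps (Δt=0.5):
t=0.500: state=(0.870, 0.090, 0.039)
t=1.000: state=(0.808, 0.106, 0.086)
t=1.500: state=(0.743, 0.117, 0.140)
t=2.000: state=(0.678, 0.124, 0.198)
t=2.500: state=(0.617, 0.126, 0.258)
t=3.000: state=(0.562, 0.121, 0.317)
t=3.500: state=(0.514, 0.113, 0.373)
t=4.000: state=(0.474, 0.101, 0.424)
t=4.500: state=(0.441, 0.089, 0.470)
t=5.000: state=(0.415, 0.076, 0.509)
t=5.500: state=(0.394, 0.064, 0.543)
t=6.000: state=(0.377, 0.053, 0.571)
t=6.500: state=(0.363, 0.043, 0.593)
t=7.000: state=(0.353, 0.035, 0.612)
t=7.500: state=(0.344, 0.028, 0.627)
t=8.000: state=(0.338, 0.023, 0.639)
t=8.500: state=(0.333, 0.018, 0.649)
t=9.000: state=(0.329, 0.014, 0.657)
t=9.500: state=(0.325, 0.011, 0.663)
t=9.660: state=(0.325, 0.011, 0.665)
compare at T: S=0.325, I=0.011, R=0.665

largest component: R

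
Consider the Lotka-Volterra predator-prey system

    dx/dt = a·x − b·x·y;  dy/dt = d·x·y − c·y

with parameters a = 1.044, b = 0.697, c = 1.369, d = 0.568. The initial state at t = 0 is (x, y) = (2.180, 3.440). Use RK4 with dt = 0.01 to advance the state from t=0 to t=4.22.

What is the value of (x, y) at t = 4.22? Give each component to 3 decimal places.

t=0.000: state=(2.180, 3.440)
step 1 (dt=0.01): k1=(-2.951, -0.450), k2=(-2.928, -0.478), k3=(-2.928, -0.478), k4=(-2.904, -0.506); state += dt/6·(k1+2k2+2k3+k4)
t=0.010: state=(2.151, 3.435)
t=0.020: state=(2.122, 3.430)
t=0.030: state=(2.094, 3.424)
continuing one RK4 step at a time; state shown every 20 steps (Δt=0.2):
t=0.200: state=(1.681, 3.252)
t=0.400: state=(1.345, 2.933)
t=0.600: state=(1.129, 2.565)
t=0.800: state=(0.999, 2.200)
t=1.000: state=(0.927, 1.865)
t=1.200: state=(0.900, 1.573)
t=1.400: state=(0.906, 1.325)
t=1.600: state=(0.942, 1.119)
t=1.800: state=(1.006, 0.950)
t=2.000: state=(1.096, 0.814)
t=2.200: state=(1.215, 0.706)
t=2.400: state=(1.365, 0.621)
t=2.600: state=(1.550, 0.557)
t=2.800: state=(1.773, 0.512)
t=3.000: state=(2.039, 0.483)
t=3.200: state=(2.351, 0.471)
t=3.400: state=(2.712, 0.477)
t=3.600: state=(3.122, 0.506)
t=3.800: state=(3.572, 0.562)
t=4.000: state=(4.045, 0.659)
t=4.200: state=(4.501, 0.814)
t=4.220: state=(4.544, 0.834)

(x, y) = (4.544, 0.834)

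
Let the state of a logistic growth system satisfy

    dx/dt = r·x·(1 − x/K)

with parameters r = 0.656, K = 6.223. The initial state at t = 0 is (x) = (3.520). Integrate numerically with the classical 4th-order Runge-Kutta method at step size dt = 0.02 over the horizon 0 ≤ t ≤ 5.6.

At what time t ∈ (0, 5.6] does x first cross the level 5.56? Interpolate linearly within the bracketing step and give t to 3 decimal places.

t=0.000: state=(3.520)
step 1 (dt=0.02): k1=(1.003), k2=(1.002), k3=(1.002), k4=(1.001); state += dt/6·(k1+2k2+2k3+k4)
t=0.020: state=(3.540)
t=0.040: state=(3.560)
t=0.060: state=(3.580)
continuing one RK4 step at a time; state shown every 10 steps (Δt=0.2):
t=0.200: state=(3.719)
t=0.400: state=(3.912)
t=0.600: state=(4.099)
t=0.800: state=(4.279)
t=1.000: state=(4.450)
t=1.200: state=(4.611)
t=1.400: state=(4.763)
t=1.600: state=(4.905)
t=1.800: state=(5.036)
t=2.000: state=(5.157)
t=2.200: state=(5.268)
t=2.400: state=(5.369)
t=2.600: state=(5.461)
t=2.800: state=(5.545)
t=2.820: state=(5.553)
next step: t=2.840: state=(5.560) — x has crossed 5.56
linear interpolation between t=2.820 (5.55252) and t=2.840 (5.56033) → t≈2.839

t = 2.839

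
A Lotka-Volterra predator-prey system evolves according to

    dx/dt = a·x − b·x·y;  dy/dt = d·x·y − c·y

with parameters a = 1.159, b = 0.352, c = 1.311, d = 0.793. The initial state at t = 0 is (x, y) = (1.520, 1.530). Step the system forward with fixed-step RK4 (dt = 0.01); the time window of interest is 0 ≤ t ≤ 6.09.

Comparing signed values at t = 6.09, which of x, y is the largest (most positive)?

largest component: x

t=0.000: state=(1.520, 1.530)
step 1 (dt=0.01): k1=(0.943, -0.162), k2=(0.946, -0.156), k3=(0.946, -0.156), k4=(0.950, -0.150); state += dt/6·(k1+2k2+2k3+k4)
t=0.010: state=(1.529, 1.528)
t=0.020: state=(1.539, 1.527)
t=0.030: state=(1.549, 1.526)
continuing one RK4 step at a time; state shown every 20 steps (Δt=0.2):
t=0.200: state=(1.722, 1.522)
t=0.400: state=(1.948, 1.566)
t=0.600: state=(2.193, 1.672)
t=0.800: state=(2.443, 1.858)
t=1.000: state=(2.677, 2.147)
t=1.200: state=(2.862, 2.565)
t=1.400: state=(2.955, 3.134)
t=1.600: state=(2.916, 3.849)
t=1.800: state=(2.727, 4.641)
t=2.000: state=(2.415, 5.375)
t=2.200: state=(2.045, 5.892)
t=2.400: state=(1.688, 6.091)
t=2.600: state=(1.389, 5.975)
t=2.800: state=(1.163, 5.623)
t=3.000: state=(1.004, 5.133)
t=3.200: state=(0.899, 4.589)
t=3.400: state=(0.836, 4.050)
t=3.600: state=(0.807, 3.548)
t=3.800: state=(0.806, 3.101)
t=4.000: state=(0.828, 2.715)
t=4.200: state=(0.873, 2.390)
t=4.400: state=(0.939, 2.122)
t=4.600: state=(1.028, 1.907)
t=4.800: state=(1.140, 1.742)
t=5.000: state=(1.277, 1.623)
t=5.200: state=(1.441, 1.548)
t=5.400: state=(1.631, 1.519)
t=5.600: state=(1.847, 1.540)
t=5.800: state=(2.085, 1.617)
t=6.000: state=(2.334, 1.766)
t=6.090: state=(2.446, 1.862)
compare at T: x=2.446, y=1.862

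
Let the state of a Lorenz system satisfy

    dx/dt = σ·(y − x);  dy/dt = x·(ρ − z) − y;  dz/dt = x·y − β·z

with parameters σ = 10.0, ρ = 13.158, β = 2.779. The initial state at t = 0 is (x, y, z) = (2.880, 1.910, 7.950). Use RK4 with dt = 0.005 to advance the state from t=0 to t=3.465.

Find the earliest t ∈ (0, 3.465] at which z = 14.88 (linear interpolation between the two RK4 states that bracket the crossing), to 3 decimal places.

t=0.000: state=(2.880, 1.910, 7.950)
step 1 (dt=0.005): k1=(-9.700, 13.089, -16.592), k2=(-9.130, 13.048, -16.430), k3=(-9.146, 13.055, -16.428), k4=(-8.590, 13.018, -16.266); state += dt/6·(k1+2k2+2k3+k4)
t=0.005: state=(2.834, 1.975, 7.868)
t=0.010: state=(2.794, 2.040, 7.787)
t=0.015: state=(2.759, 2.105, 7.708)
continuing one RK4 step at a time; state shown every 40 steps (Δt=0.2):
t=0.200: state=(3.678, 4.999, 6.172)
t=0.400: state=(7.441, 9.421, 10.235)
t=0.505: state=(8.734, 8.900, 14.779)
next step: t=0.510: state=(8.739, 8.781, 14.959) — z has crossed 14.88
linear interpolation between t=0.505 (14.77927) and t=0.510 (14.95887) → t≈0.508

t = 0.508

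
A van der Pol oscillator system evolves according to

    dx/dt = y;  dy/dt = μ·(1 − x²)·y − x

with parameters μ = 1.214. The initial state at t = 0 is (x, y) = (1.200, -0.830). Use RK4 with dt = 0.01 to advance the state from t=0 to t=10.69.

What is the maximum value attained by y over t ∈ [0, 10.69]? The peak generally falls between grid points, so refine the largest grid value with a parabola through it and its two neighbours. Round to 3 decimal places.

t=0.000: state=(1.200, -0.830)
step 1 (dt=0.01): k1=(-0.830, -0.757), k2=(-0.834, -0.761), k3=(-0.834, -0.761), k4=(-0.838, -0.765); state += dt/6·(k1+2k2+2k3+k4)
t=0.010: state=(1.192, -0.838)
t=0.020: state=(1.183, -0.845)
t=0.030: state=(1.175, -0.853)
continuing one RK4 step at a time; state shown every 50 steps (Δt=0.5):
t=0.500: state=(0.666, -1.376)
t=1.000: state=(-0.284, -2.520)
t=1.500: state=(-1.599, -1.990)
t=2.000: state=(-1.998, 0.040)
t=2.500: state=(-1.838, 0.488)
t=3.000: state=(-1.547, 0.676)
t=3.500: state=(-1.147, 0.954)
t=4.000: state=(-0.537, 1.580)
t=4.500: state=(0.550, 2.793)
t=5.000: state=(1.789, 1.433)
t=5.500: state=(1.998, -0.203)
t=6.000: state=(1.798, -0.527)
t=6.500: state=(1.490, -0.712)
t=7.000: state=(1.065, -1.024)
t=7.500: state=(0.398, -1.752)
t=8.000: state=(-0.788, -2.896)
t=8.500: state=(-1.890, -0.987)
t=9.000: state=(-1.977, 0.294)
t=9.500: state=(-1.753, 0.557)
t=10.000: state=(-1.429, 0.751)
t=10.500: state=(-0.976, 1.105)
t=10.690: state=(-0.745, 1.341)
largest grid value and its neighbours: y(4.600)=2.90165, y(4.610)=2.90291, y(4.620)=2.90211
parabola through these three points peaks at t≈4.611 with y≈2.90292

max y = 2.903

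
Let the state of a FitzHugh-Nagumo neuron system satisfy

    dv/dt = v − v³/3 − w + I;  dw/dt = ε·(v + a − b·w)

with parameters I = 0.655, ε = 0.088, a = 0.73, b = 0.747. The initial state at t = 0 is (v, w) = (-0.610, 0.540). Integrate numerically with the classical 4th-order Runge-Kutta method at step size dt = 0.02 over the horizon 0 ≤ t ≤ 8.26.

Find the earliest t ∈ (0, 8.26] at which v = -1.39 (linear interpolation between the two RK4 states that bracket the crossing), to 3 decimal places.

t=0.000: state=(-0.610, 0.540)
step 1 (dt=0.02): k1=(-0.419, -0.025), k2=(-0.422, -0.025), k3=(-0.422, -0.025), k4=(-0.424, -0.026); state += dt/6·(k1+2k2+2k3+k4)
t=0.020: state=(-0.618, 0.539)
t=0.040: state=(-0.627, 0.539)
t=0.060: state=(-0.636, 0.538)
continuing one RK4 step at a time; state shown every 25 steps (Δt=0.5):
t=0.500: state=(-0.846, 0.523)
t=1.000: state=(-1.103, 0.495)
t=1.500: state=(-1.320, 0.458)
t=1.700: state=(-1.384, 0.441)
next step: t=1.720: state=(-1.390, 0.439) — v has crossed -1.39
linear interpolation between t=1.700 (-1.38436) and t=1.720 (-1.39001) → t≈1.720

t = 1.720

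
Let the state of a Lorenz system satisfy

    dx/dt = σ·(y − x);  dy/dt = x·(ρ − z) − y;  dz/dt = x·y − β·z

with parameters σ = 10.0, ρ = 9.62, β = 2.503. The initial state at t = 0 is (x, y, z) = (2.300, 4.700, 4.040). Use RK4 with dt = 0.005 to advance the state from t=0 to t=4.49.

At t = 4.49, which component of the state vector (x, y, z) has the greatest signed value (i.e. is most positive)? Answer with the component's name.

largest component: z

t=0.000: state=(2.300, 4.700, 4.040)
step 1 (dt=0.005): k1=(24.000, 8.134, 0.698), k2=(23.603, 8.444, 1.024), k3=(23.621, 8.436, 1.019), k4=(23.241, 8.739, 1.342); state += dt/6·(k1+2k2+2k3+k4)
t=0.005: state=(2.418, 4.742, 4.045)
t=0.010: state=(2.533, 4.787, 4.053)
t=0.015: state=(2.644, 4.835, 4.065)
continuing one RK4 step at a time; state shown every 40 steps (Δt=0.2):
t=0.200: state=(5.829, 7.268, 6.707)
t=0.400: state=(6.801, 6.034, 11.622)
t=0.600: state=(4.176, 2.932, 10.683)
t=0.800: state=(2.797, 2.618, 7.812)
t=1.000: state=(3.142, 3.614, 6.134)
t=1.200: state=(4.523, 5.364, 6.481)
t=1.400: state=(5.893, 6.205, 9.014)
t=1.600: state=(5.367, 4.660, 10.461)
t=1.800: state=(4.008, 3.528, 9.190)
t=2.000: state=(3.648, 3.747, 7.652)
t=2.200: state=(4.247, 4.695, 7.250)
t=2.400: state=(5.141, 5.487, 8.283)
t=2.600: state=(5.296, 5.089, 9.518)
t=2.800: state=(4.600, 4.225, 9.351)
t=3.000: state=(4.115, 4.037, 8.406)
t=3.200: state=(4.271, 4.478, 7.868)
t=3.400: state=(4.775, 5.019, 8.194)
t=3.600: state=(5.042, 5.035, 8.938)
t=3.800: state=(4.783, 4.576, 9.145)
t=4.000: state=(4.420, 4.303, 8.704)
t=4.200: state=(4.378, 4.448, 8.266)
t=4.400: state=(4.624, 4.771, 8.285)
t=4.490: state=(4.748, 4.870, 8.439)
compare at T: x=4.748, y=4.870, z=8.439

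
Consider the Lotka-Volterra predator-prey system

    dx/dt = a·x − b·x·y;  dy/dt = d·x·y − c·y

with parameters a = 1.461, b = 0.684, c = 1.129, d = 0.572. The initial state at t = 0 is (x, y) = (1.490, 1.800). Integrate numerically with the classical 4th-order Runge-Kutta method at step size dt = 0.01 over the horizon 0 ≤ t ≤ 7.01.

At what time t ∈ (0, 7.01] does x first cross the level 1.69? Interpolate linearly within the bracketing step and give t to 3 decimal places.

t=0.000: state=(1.490, 1.800)
step 1 (dt=0.01): k1=(0.342, -0.498), k2=(0.345, -0.496), k3=(0.345, -0.496), k4=(0.348, -0.493); state += dt/6·(k1+2k2+2k3+k4)
t=0.010: state=(1.493, 1.795)
t=0.020: state=(1.497, 1.790)
t=0.030: state=(1.501, 1.785)
continuing one RK4 step at a time; state shown every 25 steps (Δt=0.25):
t=0.250: state=(1.594, 1.691)
t=0.430: state=(1.689, 1.634)
next step: t=0.440: state=(1.695, 1.632) — x has crossed 1.69
linear interpolation between t=0.430 (1.68945) and t=0.440 (1.69527) → t≈0.431

t = 0.431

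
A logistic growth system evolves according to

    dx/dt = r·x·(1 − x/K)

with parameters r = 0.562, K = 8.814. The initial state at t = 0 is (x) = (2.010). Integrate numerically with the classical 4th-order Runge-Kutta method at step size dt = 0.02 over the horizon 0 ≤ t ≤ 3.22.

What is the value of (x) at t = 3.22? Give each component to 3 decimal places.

t=0.000: state=(2.010)
step 1 (dt=0.02): k1=(0.872), k2=(0.875), k3=(0.875), k4=(0.877); state += dt/6·(k1+2k2+2k3+k4)
t=0.020: state=(2.027)
t=0.040: state=(2.045)
t=0.060: state=(2.063)
continuing one RK4 step at a time; state shown every 10 steps (Δt=0.2):
t=0.200: state=(2.190)
t=0.400: state=(2.380)
t=0.600: state=(2.580)
t=0.800: state=(2.790)
t=1.000: state=(3.008)
t=1.200: state=(3.235)
t=1.400: state=(3.468)
t=1.600: state=(3.707)
t=1.800: state=(3.951)
t=2.000: state=(4.197)
t=2.200: state=(4.445)
t=2.400: state=(4.692)
t=2.600: state=(4.937)
t=2.800: state=(5.179)
t=3.000: state=(5.417)
t=3.200: state=(5.648)
t=3.220: state=(5.671)

(x) = (5.671)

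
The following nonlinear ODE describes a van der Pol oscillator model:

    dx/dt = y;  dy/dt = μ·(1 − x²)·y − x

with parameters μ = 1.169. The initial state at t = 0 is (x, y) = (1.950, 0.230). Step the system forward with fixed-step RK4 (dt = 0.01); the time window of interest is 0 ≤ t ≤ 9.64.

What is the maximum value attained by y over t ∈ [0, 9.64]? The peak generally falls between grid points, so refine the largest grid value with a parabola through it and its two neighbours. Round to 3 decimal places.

max y = 2.855

t=0.000: state=(1.950, 0.230)
step 1 (dt=0.01): k1=(0.230, -2.704), k2=(0.216, -2.662), k3=(0.217, -2.662), k4=(0.203, -2.620); state += dt/6·(k1+2k2+2k3+k4)
t=0.010: state=(1.952, 0.203)
t=0.020: state=(1.954, 0.178)
t=0.030: state=(1.956, 0.153)
continuing one RK4 step at a time; state shown every 50 steps (Δt=0.5):
t=0.500: state=(1.854, -0.442)
t=1.000: state=(1.574, -0.666)
t=1.500: state=(1.179, -0.941)
t=2.000: state=(0.583, -1.529)
t=2.500: state=(-0.459, -2.688)
t=3.000: state=(-1.724, -1.639)
t=3.500: state=(-2.004, 0.142)
t=4.000: state=(-1.816, 0.523)
t=4.500: state=(-1.507, 0.718)
t=5.000: state=(-1.080, 1.027)
t=5.500: state=(-0.416, 1.730)
t=6.000: state=(0.746, 2.840)
t=6.500: state=(1.866, 1.088)
t=7.000: state=(1.983, -0.273)
t=7.500: state=(1.761, -0.564)
t=8.000: state=(1.431, -0.766)
t=8.500: state=(0.970, -1.126)
t=9.000: state=(0.227, -1.960)
t=9.500: state=(-1.037, -2.816)
t=9.640: state=(-1.409, -2.424)
largest grid value and its neighbours: y(6.030)=2.85395, y(6.040)=2.85498, y(6.050)=2.85409
parabola through these three points peaks at t≈6.040 with y≈2.85498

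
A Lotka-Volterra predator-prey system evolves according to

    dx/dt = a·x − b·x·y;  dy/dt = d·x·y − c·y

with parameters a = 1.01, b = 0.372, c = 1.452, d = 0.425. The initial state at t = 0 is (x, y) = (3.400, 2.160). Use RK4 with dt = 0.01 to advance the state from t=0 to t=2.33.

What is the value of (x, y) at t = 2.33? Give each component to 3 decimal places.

t=0.000: state=(3.400, 2.160)
step 1 (dt=0.01): k1=(0.702, -0.015), k2=(0.703, -0.012), k3=(0.703, -0.012), k4=(0.704, -0.009); state += dt/6·(k1+2k2+2k3+k4)
t=0.010: state=(3.407, 2.160)
t=0.020: state=(3.414, 2.160)
t=0.030: state=(3.421, 2.160)
continuing one RK4 step at a time; state shown every 10 steps (Δt=0.1):
t=0.100: state=(3.471, 2.162)
t=0.200: state=(3.543, 2.170)
t=0.300: state=(3.614, 2.185)
t=0.400: state=(3.685, 2.207)
t=0.500: state=(3.753, 2.235)
t=0.600: state=(3.818, 2.271)
t=0.700: state=(3.879, 2.313)
t=0.800: state=(3.934, 2.362)
t=0.900: state=(3.982, 2.417)
t=1.000: state=(4.022, 2.478)
t=1.100: state=(4.053, 2.544)
t=1.200: state=(4.073, 2.615)
t=1.300: state=(4.083, 2.690)
t=1.400: state=(4.081, 2.767)
t=1.500: state=(4.067, 2.845)
t=1.600: state=(4.041, 2.924)
t=1.700: state=(4.005, 3.000)
t=1.800: state=(3.957, 3.073)
t=1.900: state=(3.899, 3.141)
t=2.000: state=(3.834, 3.202)
t=2.100: state=(3.761, 3.254)
t=2.200: state=(3.684, 3.297)
t=2.300: state=(3.603, 3.328)
t=2.330: state=(3.578, 3.336)

(x, y) = (3.578, 3.336)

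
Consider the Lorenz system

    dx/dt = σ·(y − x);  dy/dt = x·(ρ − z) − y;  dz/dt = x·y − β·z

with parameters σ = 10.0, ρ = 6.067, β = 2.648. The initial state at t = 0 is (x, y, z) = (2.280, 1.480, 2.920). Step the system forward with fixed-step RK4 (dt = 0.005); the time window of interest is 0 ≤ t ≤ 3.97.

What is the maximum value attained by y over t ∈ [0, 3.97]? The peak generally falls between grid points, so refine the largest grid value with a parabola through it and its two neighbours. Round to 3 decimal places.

max y = 4.990

t=0.000: state=(2.280, 1.480, 2.920)
step 1 (dt=0.005): k1=(-8.000, 5.695, -4.358), k2=(-7.658, 5.643, -4.326), k3=(-7.667, 5.645, -4.326), k4=(-7.334, 5.595, -4.294); state += dt/6·(k1+2k2+2k3+k4)
t=0.005: state=(2.242, 1.508, 2.898)
t=0.010: state=(2.207, 1.536, 2.877)
t=0.015: state=(2.175, 1.563, 2.856)
continuing one RK4 step at a time; state shown every 40 steps (Δt=0.2):
t=0.200: state=(2.169, 2.507, 2.367)
t=0.400: state=(3.162, 3.772, 2.723)
t=0.600: state=(4.373, 4.879, 4.265)
t=0.800: state=(4.793, 4.658, 6.090)
t=1.000: state=(4.043, 3.549, 6.394)
t=1.200: state=(3.225, 2.950, 5.518)
t=1.400: state=(2.974, 2.984, 4.632)
t=1.600: state=(3.192, 3.379, 4.241)
t=1.800: state=(3.632, 3.859, 4.440)
t=2.000: state=(3.987, 4.091, 5.015)
t=2.200: state=(4.003, 3.922, 5.471)
t=2.400: state=(3.749, 3.603, 5.476)
t=2.600: state=(3.509, 3.428, 5.179)
t=2.800: state=(3.447, 3.463, 4.893)
t=3.000: state=(3.546, 3.620, 4.803)
t=3.200: state=(3.697, 3.764, 4.916)
t=3.400: state=(3.783, 3.797, 5.105)
t=3.600: state=(3.757, 3.722, 5.212)
t=3.800: state=(3.670, 3.626, 5.183)
t=3.970: state=(3.610, 3.586, 5.096)
largest grid value and its neighbours: y(0.665)=4.98874, y(0.670)=4.98972, y(0.675)=4.98961
parabola through these three points peaks at t≈0.672 with y≈4.98981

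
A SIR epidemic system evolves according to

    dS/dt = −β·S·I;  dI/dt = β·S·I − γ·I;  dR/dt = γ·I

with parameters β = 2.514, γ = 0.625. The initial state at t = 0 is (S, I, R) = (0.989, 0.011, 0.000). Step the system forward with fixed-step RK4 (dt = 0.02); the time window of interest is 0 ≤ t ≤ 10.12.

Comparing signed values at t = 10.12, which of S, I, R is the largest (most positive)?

t=0.000: state=(0.989, 0.011, 0.000)
step 1 (dt=0.02): k1=(-0.027, 0.020, 0.007), k2=(-0.028, 0.021, 0.007), k3=(-0.028, 0.021, 0.007), k4=(-0.028, 0.021, 0.007); state += dt/6·(k1+2k2+2k3+k4)
t=0.020: state=(0.988, 0.011, 0.000)
t=0.040: state=(0.988, 0.012, 0.000)
t=0.060: state=(0.987, 0.012, 0.000)
continuing one RK4 step at a time; state shown every 25 steps (Δt=0.5):
t=0.500: state=(0.967, 0.028, 0.006)
t=1.000: state=(0.914, 0.066, 0.019)
t=1.500: state=(0.805, 0.144, 0.051)
t=2.000: state=(0.627, 0.260, 0.113)
t=2.500: state=(0.421, 0.367, 0.213)
t=3.000: state=(0.256, 0.408, 0.336)
t=3.500: state=(0.155, 0.384, 0.461)
t=4.000: state=(0.099, 0.329, 0.573)
t=4.500: state=(0.068, 0.266, 0.665)
t=5.000: state=(0.050, 0.210, 0.740)
t=5.500: state=(0.040, 0.162, 0.798)
t=6.000: state=(0.033, 0.124, 0.842)
t=6.500: state=(0.029, 0.095, 0.876)
t=7.000: state=(0.026, 0.072, 0.902)
t=7.500: state=(0.024, 0.054, 0.922)
t=8.000: state=(0.023, 0.041, 0.936)
t=8.500: state=(0.022, 0.031, 0.947)
t=9.000: state=(0.021, 0.023, 0.956)
t=9.500: state=(0.021, 0.017, 0.962)
t=10.000: state=(0.020, 0.013, 0.967)
t=10.120: state=(0.020, 0.012, 0.968)
compare at T: S=0.020, I=0.012, R=0.968

largest component: R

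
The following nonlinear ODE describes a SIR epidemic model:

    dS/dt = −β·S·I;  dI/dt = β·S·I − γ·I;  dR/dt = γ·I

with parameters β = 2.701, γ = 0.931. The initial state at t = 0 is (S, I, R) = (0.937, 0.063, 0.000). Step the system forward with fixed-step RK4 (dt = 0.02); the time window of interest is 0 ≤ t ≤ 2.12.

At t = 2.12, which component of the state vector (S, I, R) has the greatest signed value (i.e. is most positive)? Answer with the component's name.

t=0.000: state=(0.937, 0.063, 0.000)
step 1 (dt=0.02): k1=(-0.159, 0.101, 0.059), k2=(-0.162, 0.102, 0.060), k3=(-0.162, 0.102, 0.060), k4=(-0.164, 0.103, 0.061); state += dt/6·(k1+2k2+2k3+k4)
t=0.020: state=(0.934, 0.065, 0.001)
t=0.040: state=(0.930, 0.067, 0.002)
t=0.060: state=(0.927, 0.069, 0.004)
continuing one RK4 step at a time; state shown every 5 steps (Δt=0.1):
t=0.100: state=(0.920, 0.074, 0.006)
t=0.200: state=(0.900, 0.086, 0.014)
t=0.300: state=(0.878, 0.100, 0.022)
t=0.400: state=(0.853, 0.115, 0.032)
t=0.500: state=(0.825, 0.131, 0.044)
t=0.600: state=(0.795, 0.149, 0.057)
t=0.700: state=(0.762, 0.167, 0.071)
t=0.800: state=(0.726, 0.186, 0.088)
t=0.900: state=(0.689, 0.205, 0.106)
t=1.000: state=(0.650, 0.224, 0.126)
t=1.100: state=(0.610, 0.242, 0.148)
t=1.200: state=(0.570, 0.259, 0.171)
t=1.300: state=(0.531, 0.273, 0.196)
t=1.400: state=(0.492, 0.286, 0.222)
t=1.500: state=(0.455, 0.296, 0.249)
t=1.600: state=(0.420, 0.303, 0.277)
t=1.700: state=(0.386, 0.308, 0.305)
t=1.800: state=(0.355, 0.310, 0.334)
t=1.900: state=(0.327, 0.310, 0.363)
t=2.000: state=(0.301, 0.308, 0.392)
t=2.100: state=(0.277, 0.303, 0.420)
t=2.120: state=(0.272, 0.302, 0.426)
compare at T: S=0.272, I=0.302, R=0.426

largest component: R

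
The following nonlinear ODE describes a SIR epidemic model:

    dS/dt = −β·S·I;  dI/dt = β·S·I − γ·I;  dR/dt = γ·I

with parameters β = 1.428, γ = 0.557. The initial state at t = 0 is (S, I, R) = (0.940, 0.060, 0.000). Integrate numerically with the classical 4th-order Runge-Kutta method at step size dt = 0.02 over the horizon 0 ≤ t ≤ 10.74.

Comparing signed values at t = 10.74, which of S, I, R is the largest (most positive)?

largest component: R

t=0.000: state=(0.940, 0.060, 0.000)
step 1 (dt=0.02): k1=(-0.081, 0.047, 0.033), k2=(-0.081, 0.047, 0.034), k3=(-0.081, 0.047, 0.034), k4=(-0.082, 0.048, 0.034); state += dt/6·(k1+2k2+2k3+k4)
t=0.020: state=(0.938, 0.061, 0.001)
t=0.040: state=(0.937, 0.062, 0.001)
t=0.060: state=(0.935, 0.063, 0.002)
continuing one RK4 step at a time; state shown every 25 steps (Δt=0.5):
t=0.500: state=(0.892, 0.087, 0.020)
t=1.000: state=(0.828, 0.122, 0.049)
t=1.500: state=(0.748, 0.163, 0.089)
t=2.000: state=(0.656, 0.204, 0.140)
t=2.500: state=(0.560, 0.238, 0.202)
t=3.000: state=(0.469, 0.260, 0.271)
t=3.500: state=(0.388, 0.267, 0.345)
t=4.000: state=(0.321, 0.260, 0.419)
t=4.500: state=(0.268, 0.243, 0.489)
t=5.000: state=(0.227, 0.219, 0.553)
t=5.500: state=(0.196, 0.193, 0.611)
t=6.000: state=(0.173, 0.166, 0.661)
t=6.500: state=(0.155, 0.142, 0.704)
t=7.000: state=(0.141, 0.119, 0.740)
t=7.500: state=(0.130, 0.099, 0.770)
t=8.000: state=(0.122, 0.082, 0.795)
t=8.500: state=(0.116, 0.068, 0.816)
t=9.000: state=(0.111, 0.056, 0.833)
t=9.500: state=(0.107, 0.046, 0.847)
t=10.000: state=(0.104, 0.037, 0.859)
t=10.500: state=(0.101, 0.030, 0.868)
t=10.740: state=(0.100, 0.027, 0.872)
compare at T: S=0.100, I=0.027, R=0.872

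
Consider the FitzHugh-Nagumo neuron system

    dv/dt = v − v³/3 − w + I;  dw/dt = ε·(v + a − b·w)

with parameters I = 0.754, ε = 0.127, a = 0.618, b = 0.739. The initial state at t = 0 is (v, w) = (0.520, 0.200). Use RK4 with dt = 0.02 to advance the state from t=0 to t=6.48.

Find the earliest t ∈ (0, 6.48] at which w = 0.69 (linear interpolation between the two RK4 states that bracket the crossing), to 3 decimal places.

t = 2.217

t=0.000: state=(0.520, 0.200)
step 1 (dt=0.02): k1=(1.027, 0.126), k2=(1.033, 0.127), k3=(1.033, 0.127), k4=(1.039, 0.128); state += dt/6·(k1+2k2+2k3+k4)
t=0.020: state=(0.541, 0.203)
t=0.040: state=(0.562, 0.205)
t=0.060: state=(0.583, 0.208)
continuing one RK4 step at a time; state shown every 25 steps (Δt=0.5):
t=0.500: state=(1.082, 0.279)
t=1.000: state=(1.551, 0.387)
t=1.500: state=(1.756, 0.512)
t=2.000: state=(1.793, 0.637)
t=2.200: state=(1.787, 0.686)
next step: t=2.220: state=(1.786, 0.691) — w has crossed 0.69
linear interpolation between t=2.200 (0.68598) and t=2.220 (0.69079) → t≈2.217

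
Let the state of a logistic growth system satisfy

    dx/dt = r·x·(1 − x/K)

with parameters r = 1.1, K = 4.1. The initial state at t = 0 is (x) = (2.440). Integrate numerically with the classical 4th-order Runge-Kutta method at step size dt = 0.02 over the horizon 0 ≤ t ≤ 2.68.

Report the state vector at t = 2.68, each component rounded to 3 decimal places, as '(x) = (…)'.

t=0.000: state=(2.440)
step 1 (dt=0.02): k1=(1.087), k2=(1.084), k3=(1.084), k4=(1.082); state += dt/6·(k1+2k2+2k3+k4)
t=0.020: state=(2.462)
t=0.040: state=(2.483)
t=0.060: state=(2.505)
continuing one RK4 step at a time; state shown every 5 steps (Δt=0.1):
t=0.100: state=(2.547)
t=0.200: state=(2.652)
t=0.300: state=(2.753)
t=0.400: state=(2.851)
t=0.500: state=(2.944)
t=0.600: state=(3.033)
t=0.700: state=(3.118)
t=0.800: state=(3.198)
t=0.900: state=(3.273)
t=1.000: state=(3.343)
t=1.100: state=(3.409)
t=1.200: state=(3.469)
t=1.300: state=(3.526)
t=1.400: state=(3.578)
t=1.500: state=(3.626)
t=1.600: state=(3.670)
t=1.700: state=(3.711)
t=1.800: state=(3.748)
t=1.900: state=(3.782)
t=2.000: state=(3.813)
t=2.100: state=(3.841)
t=2.200: state=(3.866)
t=2.300: state=(3.889)
t=2.400: state=(3.910)
t=2.500: state=(3.929)
t=2.600: state=(3.946)
t=2.680: state=(3.959)

(x) = (3.959)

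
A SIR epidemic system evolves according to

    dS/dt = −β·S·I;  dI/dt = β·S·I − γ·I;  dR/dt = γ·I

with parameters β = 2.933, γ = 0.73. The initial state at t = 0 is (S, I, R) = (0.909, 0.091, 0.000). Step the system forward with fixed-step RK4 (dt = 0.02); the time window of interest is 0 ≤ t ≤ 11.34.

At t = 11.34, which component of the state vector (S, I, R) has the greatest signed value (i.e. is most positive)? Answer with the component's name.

largest component: R

t=0.000: state=(0.909, 0.091, 0.000)
step 1 (dt=0.02): k1=(-0.243, 0.176, 0.066), k2=(-0.247, 0.179, 0.068), k3=(-0.247, 0.179, 0.068), k4=(-0.251, 0.182, 0.069); state += dt/6·(k1+2k2+2k3+k4)
t=0.020: state=(0.904, 0.095, 0.001)
t=0.040: state=(0.899, 0.098, 0.003)
t=0.060: state=(0.894, 0.102, 0.004)
continuing one RK4 step at a time; state shown every 25 steps (Δt=0.5):
t=0.500: state=(0.733, 0.213, 0.054)
t=1.000: state=(0.479, 0.361, 0.159)
t=1.500: state=(0.265, 0.428, 0.307)
t=2.000: state=(0.143, 0.397, 0.460)
t=2.500: state=(0.084, 0.324, 0.592)
t=3.000: state=(0.055, 0.249, 0.696)
t=3.500: state=(0.040, 0.185, 0.775)
t=4.000: state=(0.032, 0.135, 0.833)
t=4.500: state=(0.027, 0.098, 0.875)
t=5.000: state=(0.024, 0.071, 0.905)
t=5.500: state=(0.022, 0.051, 0.927)
t=6.000: state=(0.021, 0.036, 0.943)
t=6.500: state=(0.020, 0.026, 0.954)
t=7.000: state=(0.019, 0.019, 0.962)
t=7.500: state=(0.019, 0.013, 0.968)
t=8.000: state=(0.018, 0.009, 0.972)
t=8.500: state=(0.018, 0.007, 0.975)
t=9.000: state=(0.018, 0.005, 0.977)
t=9.500: state=(0.018, 0.003, 0.979)
t=10.000: state=(0.018, 0.002, 0.980)
t=10.500: state=(0.018, 0.002, 0.981)
t=11.000: state=(0.018, 0.001, 0.981)
t=11.340: state=(0.018, 0.001, 0.981)
compare at T: S=0.018, I=0.001, R=0.981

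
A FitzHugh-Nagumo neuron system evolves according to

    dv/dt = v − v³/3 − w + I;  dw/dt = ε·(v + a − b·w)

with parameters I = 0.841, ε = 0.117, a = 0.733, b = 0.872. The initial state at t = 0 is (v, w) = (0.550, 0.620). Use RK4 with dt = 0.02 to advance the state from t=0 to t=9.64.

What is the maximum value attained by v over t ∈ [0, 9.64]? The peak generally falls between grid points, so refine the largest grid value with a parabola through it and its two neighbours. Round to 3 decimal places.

max v = 1.657

t=0.000: state=(0.550, 0.620)
step 1 (dt=0.02): k1=(0.716, 0.087), k2=(0.720, 0.088), k3=(0.720, 0.088), k4=(0.724, 0.088); state += dt/6·(k1+2k2+2k3+k4)
t=0.020: state=(0.564, 0.622)
t=0.040: state=(0.579, 0.624)
t=0.060: state=(0.594, 0.625)
continuing one RK4 step at a time; state shown every 25 steps (Δt=0.5):
t=0.500: state=(0.946, 0.673)
t=1.000: state=(1.328, 0.747)
t=1.500: state=(1.561, 0.835)
t=2.000: state=(1.647, 0.927)
t=2.500: state=(1.654, 1.017)
t=3.000: state=(1.627, 1.102)
t=3.500: state=(1.587, 1.181)
t=4.000: state=(1.542, 1.253)
t=4.500: state=(1.495, 1.319)
t=5.000: state=(1.446, 1.379)
t=5.500: state=(1.395, 1.434)
t=6.000: state=(1.343, 1.482)
t=6.500: state=(1.289, 1.525)
t=7.000: state=(1.233, 1.563)
t=7.500: state=(1.175, 1.596)
t=8.000: state=(1.112, 1.624)
t=8.500: state=(1.045, 1.646)
t=9.000: state=(0.971, 1.664)
t=9.500: state=(0.887, 1.676)
t=9.640: state=(0.861, 1.678)
largest grid value and its neighbours: v(2.280)=1.65687, v(2.300)=1.65690, v(2.320)=1.65686
parabola through these three points peaks at t≈2.298 with v≈1.65690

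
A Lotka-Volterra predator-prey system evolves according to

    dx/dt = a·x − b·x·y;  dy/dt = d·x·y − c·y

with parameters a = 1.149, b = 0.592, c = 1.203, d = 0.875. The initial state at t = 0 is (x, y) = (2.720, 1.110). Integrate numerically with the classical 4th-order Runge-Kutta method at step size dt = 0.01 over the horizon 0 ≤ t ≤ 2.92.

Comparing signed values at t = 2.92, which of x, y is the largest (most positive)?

largest component: y

t=0.000: state=(2.720, 1.110)
step 1 (dt=0.01): k1=(1.338, 1.306), k2=(1.331, 1.321), k3=(1.331, 1.321), k4=(1.323, 1.335); state += dt/6·(k1+2k2+2k3+k4)
t=0.010: state=(2.733, 1.123)
t=0.020: state=(2.746, 1.137)
t=0.030: state=(2.759, 1.150)
continuing one RK4 step at a time; state shown every 10 steps (Δt=0.1):
t=0.100: state=(2.845, 1.256)
t=0.200: state=(2.948, 1.435)
t=0.300: state=(3.019, 1.652)
t=0.400: state=(3.048, 1.911)
t=0.500: state=(3.027, 2.211)
t=0.600: state=(2.950, 2.547)
t=0.700: state=(2.816, 2.908)
t=0.800: state=(2.631, 3.273)
t=0.900: state=(2.406, 3.618)
t=1.000: state=(2.159, 3.918)
t=1.100: state=(1.907, 4.150)
t=1.200: state=(1.665, 4.301)
t=1.300: state=(1.444, 4.368)
t=1.400: state=(1.251, 4.357)
t=1.500: state=(1.086, 4.278)
t=1.600: state=(0.949, 4.146)
t=1.700: state=(0.837, 3.974)
t=1.800: state=(0.747, 3.776)
t=1.900: state=(0.674, 3.562)
t=2.000: state=(0.616, 3.342)
t=2.100: state=(0.571, 3.121)
t=2.200: state=(0.536, 2.904)
t=2.300: state=(0.509, 2.695)
t=2.400: state=(0.490, 2.496)
t=2.500: state=(0.477, 2.309)
t=2.600: state=(0.469, 2.134)
t=2.700: state=(0.466, 1.971)
t=2.800: state=(0.467, 1.820)
t=2.900: state=(0.473, 1.682)
t=2.920: state=(0.474, 1.655)
compare at T: x=0.474, y=1.655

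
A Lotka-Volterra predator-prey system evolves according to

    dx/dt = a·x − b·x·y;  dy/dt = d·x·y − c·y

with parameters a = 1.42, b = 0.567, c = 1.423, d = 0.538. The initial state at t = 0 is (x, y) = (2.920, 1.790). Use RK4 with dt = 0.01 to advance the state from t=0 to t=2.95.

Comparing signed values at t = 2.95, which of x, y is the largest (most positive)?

t=0.000: state=(2.920, 1.790)
step 1 (dt=0.01): k1=(1.183, 0.265), k2=(1.183, 0.271), k3=(1.183, 0.271), k4=(1.183, 0.277); state += dt/6·(k1+2k2+2k3+k4)
t=0.010: state=(2.932, 1.793)
t=0.020: state=(2.944, 1.796)
t=0.030: state=(2.955, 1.798)
continuing one RK4 step at a time; state shown every 10 steps (Δt=0.1):
t=0.100: state=(3.038, 1.822)
t=0.200: state=(3.154, 1.867)
t=0.300: state=(3.265, 1.925)
t=0.400: state=(3.367, 1.996)
t=0.500: state=(3.458, 2.080)
t=0.600: state=(3.533, 2.178)
t=0.700: state=(3.588, 2.288)
t=0.800: state=(3.620, 2.409)
t=0.900: state=(3.626, 2.539)
t=1.000: state=(3.605, 2.676)
t=1.100: state=(3.556, 2.814)
t=1.200: state=(3.481, 2.950)
t=1.300: state=(3.381, 3.078)
t=1.400: state=(3.262, 3.192)
t=1.500: state=(3.129, 3.288)
t=1.600: state=(2.986, 3.362)
t=1.700: state=(2.840, 3.411)
t=1.800: state=(2.696, 3.434)
t=1.900: state=(2.557, 3.430)
t=2.000: state=(2.428, 3.402)
t=2.100: state=(2.311, 3.352)
t=2.200: state=(2.207, 3.282)
t=2.300: state=(2.116, 3.198)
t=2.400: state=(2.040, 3.102)
t=2.500: state=(1.978, 2.997)
t=2.600: state=(1.929, 2.888)
t=2.700: state=(1.894, 2.776)
t=2.800: state=(1.871, 2.664)
t=2.900: state=(1.860, 2.554)
t=2.950: state=(1.859, 2.501)
compare at T: x=1.859, y=2.501

largest component: y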